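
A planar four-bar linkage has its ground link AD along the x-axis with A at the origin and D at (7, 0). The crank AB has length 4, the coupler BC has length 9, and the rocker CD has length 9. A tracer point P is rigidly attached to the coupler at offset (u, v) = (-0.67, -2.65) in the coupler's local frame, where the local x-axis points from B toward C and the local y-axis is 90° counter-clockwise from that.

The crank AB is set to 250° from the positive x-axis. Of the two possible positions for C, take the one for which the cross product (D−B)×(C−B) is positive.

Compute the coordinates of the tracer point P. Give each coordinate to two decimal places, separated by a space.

1.19 -4.72

A=(0,0), D=(7.00,0)
B = A + 4.00·(cos250°, sin250°) = (-1.3681, -3.7588)
|BD| = 9.1735
circle(B,9.00) ∩ circle(D,9.00): a=4.5868, h=7.7435
  candidates: C₊=(-0.3569,5.1842) cross=71.035; C₋=(5.9888,-8.9430) cross=-71.035
  mode + wants cross > 0 → take C=(-0.3569,5.1842) (cross=71.035)
ex = (C−B)/|BC| = (0.1124,0.9937); ey = (-0.9937,0.1124)
P = B + -0.67·ex + -2.65·ey = (1.1899,-4.7223)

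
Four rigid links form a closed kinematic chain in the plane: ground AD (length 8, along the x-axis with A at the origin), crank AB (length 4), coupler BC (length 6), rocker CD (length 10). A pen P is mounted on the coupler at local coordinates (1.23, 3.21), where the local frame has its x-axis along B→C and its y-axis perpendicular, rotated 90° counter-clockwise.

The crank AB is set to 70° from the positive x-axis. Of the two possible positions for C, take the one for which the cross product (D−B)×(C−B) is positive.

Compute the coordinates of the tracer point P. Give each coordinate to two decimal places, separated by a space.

-0.98 6.27

A=(0,0), D=(8.00,0)
B = A + 4.00·(cos70°, sin70°) = (1.3681, 3.7588)
|BD| = 7.6230
circle(B,6.00) ∩ circle(D,10.00): a=-0.3863, h=5.9876
  candidates: C₊=(3.9844,9.1583) cross=45.643; C₋=(-1.9203,-1.2598) cross=-45.643
  mode + wants cross > 0 → take C=(3.9844,9.1583) (cross=45.643)
ex = (C−B)/|BC| = (0.4360,0.8999); ey = (-0.8999,0.4360)
P = B + 1.23·ex + 3.21·ey = (-0.9843,6.2654)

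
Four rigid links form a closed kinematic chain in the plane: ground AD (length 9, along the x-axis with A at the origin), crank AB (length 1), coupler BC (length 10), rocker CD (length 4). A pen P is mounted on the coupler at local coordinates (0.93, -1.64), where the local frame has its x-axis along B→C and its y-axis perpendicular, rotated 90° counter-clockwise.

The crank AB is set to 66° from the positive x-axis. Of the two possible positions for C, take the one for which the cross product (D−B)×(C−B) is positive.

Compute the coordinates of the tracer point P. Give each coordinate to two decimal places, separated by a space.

A=(0,0), D=(9.00,0)
B = A + 1.00·(cos66°, sin66°) = (0.4067, 0.9135)
|BD| = 8.6417
circle(B,10.00) ∩ circle(D,4.00): a=9.1810, h=3.9635
  candidates: C₊=(9.9553,3.8843) cross=34.251; C₋=(9.1173,-3.9983) cross=-34.251
  mode + wants cross > 0 → take C=(9.9553,3.8843) (cross=34.251)
ex = (C−B)/|BC| = (0.9549,0.2971); ey = (-0.2971,0.9549)
P = B + 0.93·ex + -1.64·ey = (1.7819,-0.3761)

1.78 -0.38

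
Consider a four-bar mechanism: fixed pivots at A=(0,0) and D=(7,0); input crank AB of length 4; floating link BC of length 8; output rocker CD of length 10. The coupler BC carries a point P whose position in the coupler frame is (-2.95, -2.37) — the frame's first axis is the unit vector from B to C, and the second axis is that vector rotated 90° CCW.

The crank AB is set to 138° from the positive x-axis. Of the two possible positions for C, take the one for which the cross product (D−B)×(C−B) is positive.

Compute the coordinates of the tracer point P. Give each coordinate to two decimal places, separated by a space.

A=(0,0), D=(7.00,0)
B = A + 4.00·(cos138°, sin138°) = (-2.9726, 2.6765)
|BD| = 10.3255
circle(B,8.00) ∩ circle(D,10.00): a=3.4195, h=7.2324
  candidates: C₊=(2.2048,8.7753) cross=74.678; C₋=(-1.5447,-5.1950) cross=-74.678
  mode + wants cross > 0 → take C=(2.2048,8.7753) (cross=74.678)
ex = (C−B)/|BC| = (0.6472,0.7623); ey = (-0.7623,0.6472)
P = B + -2.95·ex + -2.37·ey = (-3.0750,-1.1062)

-3.07 -1.11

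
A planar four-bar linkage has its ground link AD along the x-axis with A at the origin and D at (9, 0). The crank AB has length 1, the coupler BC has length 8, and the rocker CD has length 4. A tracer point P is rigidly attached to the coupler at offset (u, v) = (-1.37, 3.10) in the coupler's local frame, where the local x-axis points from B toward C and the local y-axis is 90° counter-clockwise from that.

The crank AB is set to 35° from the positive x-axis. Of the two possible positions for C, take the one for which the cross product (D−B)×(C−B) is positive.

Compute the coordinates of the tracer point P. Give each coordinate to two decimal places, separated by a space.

-1.71 2.82

A=(0,0), D=(9.00,0)
B = A + 1.00·(cos35°, sin35°) = (0.8192, 0.5736)
|BD| = 8.2009
circle(B,8.00) ∩ circle(D,4.00): a=7.0270, h=3.8238
  candidates: C₊=(8.0963,3.8966) cross=31.359; C₋=(7.5615,-3.7324) cross=-31.359
  mode + wants cross > 0 → take C=(8.0963,3.8966) (cross=31.359)
ex = (C−B)/|BC| = (0.9096,0.4154); ey = (-0.4154,0.9096)
P = B + -1.37·ex + 3.10·ey = (-1.7147,2.8244)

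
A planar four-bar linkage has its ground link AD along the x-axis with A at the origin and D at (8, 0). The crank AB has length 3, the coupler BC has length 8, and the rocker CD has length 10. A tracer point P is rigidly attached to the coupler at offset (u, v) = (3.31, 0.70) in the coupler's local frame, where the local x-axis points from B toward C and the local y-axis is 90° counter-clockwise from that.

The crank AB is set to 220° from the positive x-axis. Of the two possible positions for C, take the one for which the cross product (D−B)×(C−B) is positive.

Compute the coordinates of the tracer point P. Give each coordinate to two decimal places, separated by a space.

-2.09 1.45

A=(0,0), D=(8.00,0)
B = A + 3.00·(cos220°, sin220°) = (-2.2981, -1.9284)
|BD| = 10.4771
circle(B,8.00) ∩ circle(D,10.00): a=3.5205, h=7.1837
  candidates: C₊=(-0.1599,5.7806) cross=75.265; C₋=(2.4845,-8.3414) cross=-75.265
  mode + wants cross > 0 → take C=(-0.1599,5.7806) (cross=75.265)
ex = (C−B)/|BC| = (0.2673,0.9636); ey = (-0.9636,0.2673)
P = B + 3.31·ex + 0.70·ey = (-2.0880,1.4483)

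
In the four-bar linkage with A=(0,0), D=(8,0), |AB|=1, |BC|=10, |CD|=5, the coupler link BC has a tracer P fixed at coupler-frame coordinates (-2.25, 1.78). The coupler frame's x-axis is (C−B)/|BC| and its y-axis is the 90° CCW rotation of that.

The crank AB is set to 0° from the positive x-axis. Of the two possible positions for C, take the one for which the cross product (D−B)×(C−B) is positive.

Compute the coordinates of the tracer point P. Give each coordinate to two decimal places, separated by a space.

A=(0,0), D=(8.00,0)
B = A + 1.00·(cos0°, sin0°) = (1.0000, 0.0000)
|BD| = 7.0000
circle(B,10.00) ∩ circle(D,5.00): a=8.8571, h=4.6423
  candidates: C₊=(9.8571,4.6423) cross=32.496; C₋=(9.8571,-4.6423) cross=-32.496
  mode + wants cross > 0 → take C=(9.8571,4.6423) (cross=32.496)
ex = (C−B)/|BC| = (0.8857,0.4642); ey = (-0.4642,0.8857)
P = B + -2.25·ex + 1.78·ey = (-1.8192,0.5321)

-1.82 0.53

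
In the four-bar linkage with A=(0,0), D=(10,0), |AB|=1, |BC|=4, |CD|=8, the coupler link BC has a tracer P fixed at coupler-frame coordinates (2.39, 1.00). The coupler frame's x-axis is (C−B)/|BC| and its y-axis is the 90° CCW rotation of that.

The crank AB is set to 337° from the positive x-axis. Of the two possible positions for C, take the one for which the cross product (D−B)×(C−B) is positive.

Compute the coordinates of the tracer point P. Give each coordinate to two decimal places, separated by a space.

1.07 2.20

A=(0,0), D=(10.00,0)
B = A + 1.00·(cos337°, sin337°) = (0.9205, -0.3907)
|BD| = 9.0879
circle(B,4.00) ∩ circle(D,8.00): a=1.9031, h=3.5183
  candidates: C₊=(2.6706,3.2061) cross=31.974; C₋=(2.9731,-3.8239) cross=-31.974
  mode + wants cross > 0 → take C=(2.6706,3.2061) (cross=31.974)
ex = (C−B)/|BC| = (0.4375,0.8992); ey = (-0.8992,0.4375)
P = B + 2.39·ex + 1.00·ey = (1.0669,2.1959)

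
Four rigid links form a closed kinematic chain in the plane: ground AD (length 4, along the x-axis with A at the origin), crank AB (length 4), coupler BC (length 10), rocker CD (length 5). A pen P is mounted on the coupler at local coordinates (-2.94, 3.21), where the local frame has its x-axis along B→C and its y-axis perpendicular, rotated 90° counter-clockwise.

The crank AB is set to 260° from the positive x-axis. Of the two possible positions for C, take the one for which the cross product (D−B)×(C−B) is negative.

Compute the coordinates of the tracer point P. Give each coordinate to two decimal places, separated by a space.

A=(0,0), D=(4.00,0)
B = A + 4.00·(cos260°, sin260°) = (-0.6946, -3.9392)
|BD| = 6.1284
circle(B,10.00) ∩ circle(D,5.00): a=9.1833, h=3.9582
  candidates: C₊=(3.7959,4.9958) cross=24.257; C₋=(8.8845,-1.0685) cross=-24.257
  mode - wants cross < 0 → take C=(8.8845,-1.0685) (cross=-24.257)
ex = (C−B)/|BC| = (0.9579,0.2871); ey = (-0.2871,0.9579)
P = B + -2.94·ex + 3.21·ey = (-4.4323,-1.7083)

-4.43 -1.71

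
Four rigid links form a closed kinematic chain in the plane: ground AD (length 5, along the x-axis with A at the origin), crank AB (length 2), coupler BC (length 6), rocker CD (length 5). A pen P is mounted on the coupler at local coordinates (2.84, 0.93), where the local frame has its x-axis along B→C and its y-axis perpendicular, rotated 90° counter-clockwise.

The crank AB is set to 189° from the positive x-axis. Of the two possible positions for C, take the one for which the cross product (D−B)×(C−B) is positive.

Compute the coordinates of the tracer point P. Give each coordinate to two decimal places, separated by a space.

-0.72 2.40

A=(0,0), D=(5.00,0)
B = A + 2.00·(cos189°, sin189°) = (-1.9754, -0.3129)
|BD| = 6.9824
circle(B,6.00) ∩ circle(D,5.00): a=4.2789, h=4.2061
  candidates: C₊=(2.1107,4.0807) cross=29.368; C₋=(2.4877,-4.3230) cross=-29.368
  mode + wants cross > 0 → take C=(2.1107,4.0807) (cross=29.368)
ex = (C−B)/|BC| = (0.6810,0.7323); ey = (-0.7323,0.6810)
P = B + 2.84·ex + 0.93·ey = (-0.7223,2.4001)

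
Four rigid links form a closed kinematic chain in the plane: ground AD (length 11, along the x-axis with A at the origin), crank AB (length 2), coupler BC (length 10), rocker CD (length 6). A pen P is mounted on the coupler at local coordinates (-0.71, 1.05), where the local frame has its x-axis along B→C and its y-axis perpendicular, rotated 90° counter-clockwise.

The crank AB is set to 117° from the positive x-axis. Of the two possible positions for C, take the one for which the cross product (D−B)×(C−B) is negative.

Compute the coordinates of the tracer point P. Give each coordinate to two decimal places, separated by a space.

A=(0,0), D=(11.00,0)
B = A + 2.00·(cos117°, sin117°) = (-0.9080, 1.7820)
|BD| = 12.0406
circle(B,10.00) ∩ circle(D,6.00): a=8.6780, h=4.9692
  candidates: C₊=(8.4099,5.4121) cross=59.832; C₋=(6.9390,-4.4168) cross=-59.832
  mode - wants cross < 0 → take C=(6.9390,-4.4168) (cross=-59.832)
ex = (C−B)/|BC| = (0.7847,-0.6199); ey = (0.6199,0.7847)
P = B + -0.71·ex + 1.05·ey = (-0.8142,3.0461)

-0.81 3.05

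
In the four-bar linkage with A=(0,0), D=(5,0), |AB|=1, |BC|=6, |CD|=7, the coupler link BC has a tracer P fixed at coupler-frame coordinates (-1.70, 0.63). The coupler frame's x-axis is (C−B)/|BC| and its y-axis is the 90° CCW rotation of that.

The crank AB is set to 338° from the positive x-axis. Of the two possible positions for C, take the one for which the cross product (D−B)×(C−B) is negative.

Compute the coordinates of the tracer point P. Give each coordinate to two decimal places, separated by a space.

A=(0,0), D=(5.00,0)
B = A + 1.00·(cos338°, sin338°) = (0.9272, -0.3746)
|BD| = 4.0900
circle(B,6.00) ∩ circle(D,7.00): a=0.4558, h=5.9827
  candidates: C₊=(0.8331,5.6247) cross=24.469; C₋=(1.9290,-6.2904) cross=-24.469
  mode - wants cross < 0 → take C=(1.9290,-6.2904) (cross=-24.469)
ex = (C−B)/|BC| = (0.1670,-0.9860); ey = (0.9860,0.1670)
P = B + -1.70·ex + 0.63·ey = (1.2645,1.4067)

1.26 1.41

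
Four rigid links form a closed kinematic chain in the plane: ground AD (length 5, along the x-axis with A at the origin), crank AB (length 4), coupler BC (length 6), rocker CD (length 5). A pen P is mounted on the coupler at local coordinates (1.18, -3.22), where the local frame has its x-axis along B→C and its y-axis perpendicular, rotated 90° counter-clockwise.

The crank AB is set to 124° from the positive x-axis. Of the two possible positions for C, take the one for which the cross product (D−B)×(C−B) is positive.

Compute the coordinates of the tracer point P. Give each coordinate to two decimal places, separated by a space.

A=(0,0), D=(5.00,0)
B = A + 4.00·(cos124°, sin124°) = (-2.2368, 3.3162)
|BD| = 7.9604
circle(B,6.00) ∩ circle(D,5.00): a=4.6711, h=3.7657
  candidates: C₊=(3.5785,4.7937) cross=29.977; C₋=(0.4410,-2.0532) cross=-29.977
  mode + wants cross > 0 → take C=(3.5785,4.7937) (cross=29.977)
ex = (C−B)/|BC| = (0.9692,0.2463); ey = (-0.2463,0.9692)
P = B + 1.18·ex + -3.22·ey = (-0.3002,0.4859)

-0.30 0.49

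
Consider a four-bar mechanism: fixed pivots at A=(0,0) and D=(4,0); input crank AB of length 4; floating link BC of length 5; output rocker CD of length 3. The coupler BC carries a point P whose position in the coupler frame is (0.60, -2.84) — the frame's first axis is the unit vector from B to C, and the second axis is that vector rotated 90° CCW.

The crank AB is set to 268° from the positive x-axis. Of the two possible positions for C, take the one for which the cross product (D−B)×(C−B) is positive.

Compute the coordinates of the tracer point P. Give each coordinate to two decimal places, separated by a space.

A=(0,0), D=(4.00,0)
B = A + 4.00·(cos268°, sin268°) = (-0.1396, -3.9976)
|BD| = 5.7547
circle(B,5.00) ∩ circle(D,3.00): a=4.2675, h=2.6054
  candidates: C₊=(1.1203,0.8411) cross=14.993; C₋=(4.7401,-2.9073) cross=-14.993
  mode + wants cross > 0 → take C=(1.1203,0.8411) (cross=14.993)
ex = (C−B)/|BC| = (0.2520,0.9677); ey = (-0.9677,0.2520)
P = B + 0.60·ex + -2.84·ey = (2.7599,-4.1326)

2.76 -4.13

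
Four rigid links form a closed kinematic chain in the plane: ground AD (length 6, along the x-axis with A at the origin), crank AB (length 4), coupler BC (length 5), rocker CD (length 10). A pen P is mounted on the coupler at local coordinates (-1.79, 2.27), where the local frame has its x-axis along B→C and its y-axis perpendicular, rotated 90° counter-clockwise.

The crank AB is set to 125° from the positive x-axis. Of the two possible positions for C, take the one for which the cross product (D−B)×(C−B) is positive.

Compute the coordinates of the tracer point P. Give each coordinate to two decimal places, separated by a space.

-5.10 2.59

A=(0,0), D=(6.00,0)
B = A + 4.00·(cos125°, sin125°) = (-2.2943, 3.2766)
|BD| = 8.9181
circle(B,5.00) ∩ circle(D,10.00): a=0.2541, h=4.9935
  candidates: C₊=(-0.2233,7.8275) cross=44.533; C₋=(-3.8927,-1.4610) cross=-44.533
  mode + wants cross > 0 → take C=(-0.2233,7.8275) (cross=44.533)
ex = (C−B)/|BC| = (0.4142,0.9102); ey = (-0.9102,0.4142)
P = B + -1.79·ex + 2.27·ey = (-5.1018,2.5876)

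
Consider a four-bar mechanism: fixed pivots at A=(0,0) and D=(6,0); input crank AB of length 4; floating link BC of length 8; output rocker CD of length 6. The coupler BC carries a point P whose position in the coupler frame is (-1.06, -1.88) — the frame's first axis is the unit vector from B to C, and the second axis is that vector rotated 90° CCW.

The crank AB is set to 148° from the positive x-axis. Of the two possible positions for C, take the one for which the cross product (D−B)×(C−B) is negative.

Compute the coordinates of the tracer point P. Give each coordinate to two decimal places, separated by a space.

A=(0,0), D=(6.00,0)
B = A + 4.00·(cos148°, sin148°) = (-3.3922, 2.1197)
|BD| = 9.6284
circle(B,8.00) ∩ circle(D,6.00): a=6.2682, h=4.9708
  candidates: C₊=(3.8166,5.5886) cross=47.861; C₋=(1.6279,-4.1091) cross=-47.861
  mode - wants cross < 0 → take C=(1.6279,-4.1091) (cross=-47.861)
ex = (C−B)/|BC| = (0.6275,-0.7786); ey = (0.7786,0.6275)
P = B + -1.06·ex + -1.88·ey = (-5.5211,1.7653)

-5.52 1.77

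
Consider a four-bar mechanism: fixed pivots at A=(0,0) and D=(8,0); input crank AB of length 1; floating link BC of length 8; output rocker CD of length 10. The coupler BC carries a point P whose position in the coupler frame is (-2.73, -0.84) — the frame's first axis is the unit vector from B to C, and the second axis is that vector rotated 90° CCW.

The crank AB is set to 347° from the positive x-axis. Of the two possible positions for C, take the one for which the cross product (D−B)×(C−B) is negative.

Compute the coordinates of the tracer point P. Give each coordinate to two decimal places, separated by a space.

-0.27 2.35

A=(0,0), D=(8.00,0)
B = A + 1.00·(cos347°, sin347°) = (0.9744, -0.2250)
|BD| = 7.0292
circle(B,8.00) ∩ circle(D,10.00): a=0.9539, h=7.9429
  candidates: C₊=(1.6736,7.7444) cross=55.833; C₋=(2.1820,-8.1333) cross=-55.833
  mode - wants cross < 0 → take C=(2.1820,-8.1333) (cross=-55.833)
ex = (C−B)/|BC| = (0.1509,-0.9885); ey = (0.9885,0.1509)
P = B + -2.73·ex + -0.84·ey = (-0.2681,2.3470)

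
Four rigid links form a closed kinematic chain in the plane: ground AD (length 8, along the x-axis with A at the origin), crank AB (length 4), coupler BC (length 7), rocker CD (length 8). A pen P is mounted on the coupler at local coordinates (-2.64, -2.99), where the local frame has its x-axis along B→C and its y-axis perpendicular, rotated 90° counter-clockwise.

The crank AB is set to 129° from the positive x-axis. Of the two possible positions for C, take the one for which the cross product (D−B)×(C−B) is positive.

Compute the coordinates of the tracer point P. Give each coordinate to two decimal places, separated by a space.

A=(0,0), D=(8.00,0)
B = A + 4.00·(cos129°, sin129°) = (-2.5173, 3.1086)
|BD| = 10.9671
circle(B,7.00) ∩ circle(D,8.00): a=4.7997, h=5.0954
  candidates: C₊=(3.5298,6.6346) cross=55.882; C₋=(0.6413,-3.1383) cross=-55.882
  mode + wants cross > 0 → take C=(3.5298,6.6346) (cross=55.882)
ex = (C−B)/|BC| = (0.8639,0.5037); ey = (-0.5037,0.8639)
P = B + -2.64·ex + -2.99·ey = (-3.2918,-0.8042)

-3.29 -0.80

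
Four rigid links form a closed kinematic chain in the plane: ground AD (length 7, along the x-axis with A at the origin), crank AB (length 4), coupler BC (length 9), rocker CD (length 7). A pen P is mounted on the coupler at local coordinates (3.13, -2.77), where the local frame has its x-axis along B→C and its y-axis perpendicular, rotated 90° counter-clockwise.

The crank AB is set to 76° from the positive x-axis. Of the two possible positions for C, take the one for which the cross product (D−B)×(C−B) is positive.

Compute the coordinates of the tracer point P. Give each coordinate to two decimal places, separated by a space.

A=(0,0), D=(7.00,0)
B = A + 4.00·(cos76°, sin76°) = (0.9677, 3.8812)
|BD| = 7.1730
circle(B,9.00) ∩ circle(D,7.00): a=5.8171, h=6.8674
  candidates: C₊=(9.5755,6.5090) cross=49.260; C₋=(2.1439,-5.0416) cross=-49.260
  mode + wants cross > 0 → take C=(9.5755,6.5090) (cross=49.260)
ex = (C−B)/|BC| = (0.9564,0.2920); ey = (-0.2920,0.9564)
P = B + 3.13·ex + -2.77·ey = (4.7701,2.1458)

4.77 2.15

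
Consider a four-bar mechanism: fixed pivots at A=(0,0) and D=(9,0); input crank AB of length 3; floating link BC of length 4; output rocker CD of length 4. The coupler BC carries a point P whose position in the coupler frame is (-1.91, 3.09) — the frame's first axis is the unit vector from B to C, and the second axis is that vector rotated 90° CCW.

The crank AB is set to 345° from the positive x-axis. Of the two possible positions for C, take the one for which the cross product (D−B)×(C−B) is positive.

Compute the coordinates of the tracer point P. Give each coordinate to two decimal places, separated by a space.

A=(0,0), D=(9.00,0)
B = A + 3.00·(cos345°, sin345°) = (2.8978, -0.7765)
|BD| = 6.1514
circle(B,4.00) ∩ circle(D,4.00): a=3.0757, h=2.5573
  candidates: C₊=(5.6261,2.1487) cross=15.731; C₋=(6.2717,-2.9251) cross=-15.731
  mode + wants cross > 0 → take C=(5.6261,2.1487) (cross=15.731)
ex = (C−B)/|BC| = (0.6821,0.7313); ey = (-0.7313,0.6821)
P = B + -1.91·ex + 3.09·ey = (-0.6646,-0.0656)

-0.66 -0.07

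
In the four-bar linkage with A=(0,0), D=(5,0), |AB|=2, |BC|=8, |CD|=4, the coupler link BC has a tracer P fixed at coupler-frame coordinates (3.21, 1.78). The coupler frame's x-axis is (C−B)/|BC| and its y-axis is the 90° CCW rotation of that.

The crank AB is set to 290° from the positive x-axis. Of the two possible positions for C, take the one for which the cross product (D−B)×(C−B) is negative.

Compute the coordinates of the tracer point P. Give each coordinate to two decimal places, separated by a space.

A=(0,0), D=(5.00,0)
B = A + 2.00·(cos290°, sin290°) = (0.6840, -1.8794)
|BD| = 4.7074
circle(B,8.00) ∩ circle(D,4.00): a=7.4521, h=2.9098
  candidates: C₊=(6.3547,3.7636) cross=13.698; C₋=(8.6781,-1.5720) cross=-13.698
  mode - wants cross < 0 → take C=(8.6781,-1.5720) (cross=-13.698)
ex = (C−B)/|BC| = (0.9993,0.0384); ey = (-0.0384,0.9993)
P = B + 3.21·ex + 1.78·ey = (3.8233,0.0226)

3.82 0.02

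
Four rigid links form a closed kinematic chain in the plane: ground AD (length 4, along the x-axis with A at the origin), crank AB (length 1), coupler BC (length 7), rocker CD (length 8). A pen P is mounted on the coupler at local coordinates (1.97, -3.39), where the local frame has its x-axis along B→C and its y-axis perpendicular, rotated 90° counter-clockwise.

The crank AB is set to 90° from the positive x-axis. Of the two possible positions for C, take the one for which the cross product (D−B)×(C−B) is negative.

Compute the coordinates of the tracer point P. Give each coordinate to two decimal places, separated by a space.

A=(0,0), D=(4.00,0)
B = A + 1.00·(cos90°, sin90°) = (0.0000, 1.0000)
|BD| = 4.1231
circle(B,7.00) ∩ circle(D,8.00): a=0.2425, h=6.9958
  candidates: C₊=(1.9320,7.7281) cross=28.844; C₋=(-1.4614,-5.8457) cross=-28.844
  mode - wants cross < 0 → take C=(-1.4614,-5.8457) (cross=-28.844)
ex = (C−B)/|BC| = (-0.2088,-0.9780); ey = (0.9780,-0.2088)
P = B + 1.97·ex + -3.39·ey = (-3.7266,-0.2188)

-3.73 -0.22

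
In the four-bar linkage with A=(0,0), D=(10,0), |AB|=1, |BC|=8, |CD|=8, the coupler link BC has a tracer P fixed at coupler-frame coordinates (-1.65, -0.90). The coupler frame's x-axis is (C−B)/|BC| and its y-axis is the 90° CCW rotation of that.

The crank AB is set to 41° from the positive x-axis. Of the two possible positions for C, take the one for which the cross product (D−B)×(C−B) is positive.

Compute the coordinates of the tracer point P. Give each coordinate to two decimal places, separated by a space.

0.40 -1.19

A=(0,0), D=(10.00,0)
B = A + 1.00·(cos41°, sin41°) = (0.7547, 0.6561)
|BD| = 9.2685
circle(B,8.00) ∩ circle(D,8.00): a=4.6343, h=6.5210
  candidates: C₊=(5.8389,6.8327) cross=60.440; C₋=(4.9158,-6.1766) cross=-60.440
  mode + wants cross > 0 → take C=(5.8389,6.8327) (cross=60.440)
ex = (C−B)/|BC| = (0.6355,0.7721); ey = (-0.7721,0.6355)
P = B + -1.65·ex + -0.90·ey = (0.4010,-1.1898)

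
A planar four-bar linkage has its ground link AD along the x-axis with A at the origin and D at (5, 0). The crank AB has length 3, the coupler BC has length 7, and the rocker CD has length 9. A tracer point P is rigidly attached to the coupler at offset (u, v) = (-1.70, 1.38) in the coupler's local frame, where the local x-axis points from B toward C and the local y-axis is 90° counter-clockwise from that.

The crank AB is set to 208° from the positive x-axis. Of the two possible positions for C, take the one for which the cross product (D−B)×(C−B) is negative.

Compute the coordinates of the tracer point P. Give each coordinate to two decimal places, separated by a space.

A=(0,0), D=(5.00,0)
B = A + 3.00·(cos208°, sin208°) = (-2.6488, -1.4084)
|BD| = 7.7774
circle(B,7.00) ∩ circle(D,9.00): a=1.8315, h=6.7562
  candidates: C₊=(-2.0711,5.5677) cross=52.546; C₋=(0.3758,-7.7212) cross=-52.546
  mode - wants cross < 0 → take C=(0.3758,-7.7212) (cross=-52.546)
ex = (C−B)/|BC| = (0.4321,-0.9018); ey = (0.9018,0.4321)
P = B + -1.70·ex + 1.38·ey = (-2.1389,0.7210)

-2.14 0.72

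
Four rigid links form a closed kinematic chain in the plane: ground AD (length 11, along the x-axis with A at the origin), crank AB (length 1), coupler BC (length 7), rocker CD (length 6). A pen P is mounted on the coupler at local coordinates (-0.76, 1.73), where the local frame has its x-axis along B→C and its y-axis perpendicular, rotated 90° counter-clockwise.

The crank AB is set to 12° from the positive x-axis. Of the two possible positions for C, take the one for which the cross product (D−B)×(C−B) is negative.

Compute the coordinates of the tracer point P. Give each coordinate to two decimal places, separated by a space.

A=(0,0), D=(11.00,0)
B = A + 1.00·(cos12°, sin12°) = (0.9781, 0.2079)
|BD| = 10.0240
circle(B,7.00) ∩ circle(D,6.00): a=5.6604, h=4.1182
  candidates: C₊=(6.7228,4.2078) cross=41.281; C₋=(6.5520,-4.0268) cross=-41.281
  mode - wants cross < 0 → take C=(6.5520,-4.0268) (cross=-41.281)
ex = (C−B)/|BC| = (0.7963,-0.6050); ey = (0.6050,0.7963)
P = B + -0.76·ex + 1.73·ey = (1.4196,2.0452)

1.42 2.05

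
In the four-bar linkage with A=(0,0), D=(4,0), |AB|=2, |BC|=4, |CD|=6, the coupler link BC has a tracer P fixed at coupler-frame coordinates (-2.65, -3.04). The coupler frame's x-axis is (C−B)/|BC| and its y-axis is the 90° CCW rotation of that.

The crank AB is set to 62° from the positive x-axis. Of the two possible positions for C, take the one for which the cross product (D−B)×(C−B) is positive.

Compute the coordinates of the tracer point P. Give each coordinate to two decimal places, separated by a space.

A=(0,0), D=(4.00,0)
B = A + 2.00·(cos62°, sin62°) = (0.9389, 1.7659)
|BD| = 3.5339
circle(B,4.00) ∩ circle(D,6.00): a=-1.0628, h=3.8562
  candidates: C₊=(1.9453,5.6372) cross=13.628; C₋=(-1.9086,-1.0433) cross=-13.628
  mode + wants cross > 0 → take C=(1.9453,5.6372) (cross=13.628)
ex = (C−B)/|BC| = (0.2516,0.9678); ey = (-0.9678,0.2516)
P = B + -2.65·ex + -3.04·ey = (3.2144,-1.5637)

3.21 -1.56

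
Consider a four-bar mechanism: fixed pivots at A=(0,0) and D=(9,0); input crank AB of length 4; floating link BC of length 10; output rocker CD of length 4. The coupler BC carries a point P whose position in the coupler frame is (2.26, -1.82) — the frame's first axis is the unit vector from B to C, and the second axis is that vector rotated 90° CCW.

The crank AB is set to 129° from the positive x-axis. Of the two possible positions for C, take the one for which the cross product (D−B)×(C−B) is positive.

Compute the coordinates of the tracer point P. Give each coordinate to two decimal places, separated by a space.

A=(0,0), D=(9.00,0)
B = A + 4.00·(cos129°, sin129°) = (-2.5173, 3.1086)
|BD| = 11.9294
circle(B,10.00) ∩ circle(D,4.00): a=9.4854, h=3.1665
  candidates: C₊=(7.4656,3.6940) cross=37.775; C₋=(5.8153,-2.4203) cross=-37.775
  mode + wants cross > 0 → take C=(7.4656,3.6940) (cross=37.775)
ex = (C−B)/|BC| = (0.9983,0.0585); ey = (-0.0585,0.9983)
P = B + 2.26·ex + -1.82·ey = (-0.1546,1.4240)

-0.15 1.42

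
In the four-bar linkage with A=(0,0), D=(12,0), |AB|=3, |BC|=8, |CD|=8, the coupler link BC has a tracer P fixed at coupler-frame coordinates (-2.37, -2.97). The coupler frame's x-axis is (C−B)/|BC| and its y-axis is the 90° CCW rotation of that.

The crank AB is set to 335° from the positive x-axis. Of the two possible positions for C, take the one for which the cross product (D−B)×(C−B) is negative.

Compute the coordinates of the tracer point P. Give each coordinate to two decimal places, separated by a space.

-1.07 -1.60

A=(0,0), D=(12.00,0)
B = A + 3.00·(cos335°, sin335°) = (2.7189, -1.2679)
|BD| = 9.3673
circle(B,8.00) ∩ circle(D,8.00): a=4.6836, h=6.4856
  candidates: C₊=(6.4816,5.7920) cross=60.753; C₋=(8.2373,-7.0599) cross=-60.753
  mode - wants cross < 0 → take C=(8.2373,-7.0599) (cross=-60.753)
ex = (C−B)/|BC| = (0.6898,-0.7240); ey = (0.7240,0.6898)
P = B + -2.37·ex + -2.97·ey = (-1.0662,-1.6007)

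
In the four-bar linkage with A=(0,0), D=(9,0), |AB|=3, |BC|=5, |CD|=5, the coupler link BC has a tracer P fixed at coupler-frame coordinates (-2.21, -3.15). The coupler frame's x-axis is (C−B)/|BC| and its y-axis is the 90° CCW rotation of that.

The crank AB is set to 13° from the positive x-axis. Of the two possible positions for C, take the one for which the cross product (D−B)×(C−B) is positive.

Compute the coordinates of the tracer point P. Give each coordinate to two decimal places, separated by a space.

3.65 -3.10

A=(0,0), D=(9.00,0)
B = A + 3.00·(cos13°, sin13°) = (2.9231, 0.6749)
|BD| = 6.1142
circle(B,5.00) ∩ circle(D,5.00): a=3.0571, h=3.9565
  candidates: C₊=(6.3983,4.2698) cross=24.191; C₋=(5.5249,-3.5949) cross=-24.191
  mode + wants cross > 0 → take C=(6.3983,4.2698) (cross=24.191)
ex = (C−B)/|BC| = (0.6950,0.7190); ey = (-0.7190,0.6950)
P = B + -2.21·ex + -3.15·ey = (3.6519,-3.1034)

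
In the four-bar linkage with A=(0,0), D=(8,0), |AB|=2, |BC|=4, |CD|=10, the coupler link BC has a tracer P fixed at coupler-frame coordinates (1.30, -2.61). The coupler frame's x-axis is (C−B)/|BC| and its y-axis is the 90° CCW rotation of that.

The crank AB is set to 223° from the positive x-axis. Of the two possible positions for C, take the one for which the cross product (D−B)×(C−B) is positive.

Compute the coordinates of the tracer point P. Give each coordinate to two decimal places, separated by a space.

A=(0,0), D=(8.00,0)
B = A + 2.00·(cos223°, sin223°) = (-1.4627, -1.3640)
|BD| = 9.5605
circle(B,4.00) ∩ circle(D,10.00): a=0.3872, h=3.9812
  candidates: C₊=(-1.6475,2.6317) cross=38.062; C₋=(-0.5115,-5.2492) cross=-38.062
  mode + wants cross > 0 → take C=(-1.6475,2.6317) (cross=38.062)
ex = (C−B)/|BC| = (-0.0462,0.9989); ey = (-0.9989,-0.0462)
P = B + 1.30·ex + -2.61·ey = (1.0845,0.0552)

1.08 0.06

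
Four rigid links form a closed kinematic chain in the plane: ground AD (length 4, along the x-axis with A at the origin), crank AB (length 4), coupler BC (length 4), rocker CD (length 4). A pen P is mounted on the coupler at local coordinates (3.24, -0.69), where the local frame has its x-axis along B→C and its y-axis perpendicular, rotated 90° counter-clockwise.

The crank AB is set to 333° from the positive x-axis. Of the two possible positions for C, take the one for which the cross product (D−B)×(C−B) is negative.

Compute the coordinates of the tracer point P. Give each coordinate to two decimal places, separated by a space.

A=(0,0), D=(4.00,0)
B = A + 4.00·(cos333°, sin333°) = (3.5640, -1.8160)
|BD| = 1.8676
circle(B,4.00) ∩ circle(D,4.00): a=0.9338, h=3.8895
  candidates: C₊=(0.0000,-0.0000) cross=7.264; C₋=(7.5640,-1.8160) cross=-7.264
  mode - wants cross < 0 → take C=(7.5640,-1.8160) (cross=-7.264)
ex = (C−B)/|BC| = (1.0000,0.0000); ey = (-0.0000,1.0000)
P = B + 3.24·ex + -0.69·ey = (6.8040,-2.5060)

6.80 -2.51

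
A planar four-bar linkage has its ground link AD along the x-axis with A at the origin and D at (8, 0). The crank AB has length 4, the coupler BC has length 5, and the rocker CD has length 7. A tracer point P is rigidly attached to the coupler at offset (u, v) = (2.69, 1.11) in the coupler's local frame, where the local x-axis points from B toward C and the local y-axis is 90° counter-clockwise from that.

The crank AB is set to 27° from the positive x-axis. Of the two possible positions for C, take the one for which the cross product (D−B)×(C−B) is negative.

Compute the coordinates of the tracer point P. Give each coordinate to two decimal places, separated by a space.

A=(0,0), D=(8.00,0)
B = A + 4.00·(cos27°, sin27°) = (3.5640, 1.8160)
|BD| = 4.7933
circle(B,5.00) ∩ circle(D,7.00): a=-0.1069, h=4.9989
  candidates: C₊=(5.3590,6.4827) cross=23.961; C₋=(1.5713,-2.7698) cross=-23.961
  mode - wants cross < 0 → take C=(1.5713,-2.7698) (cross=-23.961)
ex = (C−B)/|BC| = (-0.3985,-0.9171); ey = (0.9171,-0.3985)
P = B + 2.69·ex + 1.11·ey = (3.5100,-1.0936)

3.51 -1.09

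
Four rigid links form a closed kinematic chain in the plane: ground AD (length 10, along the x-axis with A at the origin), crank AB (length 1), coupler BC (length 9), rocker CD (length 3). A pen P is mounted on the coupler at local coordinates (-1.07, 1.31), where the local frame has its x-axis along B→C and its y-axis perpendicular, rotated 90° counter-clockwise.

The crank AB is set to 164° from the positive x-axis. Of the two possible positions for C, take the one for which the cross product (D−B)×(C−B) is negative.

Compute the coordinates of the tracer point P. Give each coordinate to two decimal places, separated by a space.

-1.67 1.81

A=(0,0), D=(10.00,0)
B = A + 1.00·(cos164°, sin164°) = (-0.9613, 0.2756)
|BD| = 10.9647
circle(B,9.00) ∩ circle(D,3.00): a=8.7656, h=2.0406
  candidates: C₊=(7.8529,2.0952) cross=22.374; C₋=(7.7503,-1.9846) cross=-22.374
  mode - wants cross < 0 → take C=(7.7503,-1.9846) (cross=-22.374)
ex = (C−B)/|BC| = (0.9680,-0.2511); ey = (0.2511,0.9680)
P = B + -1.07·ex + 1.31·ey = (-1.6680,1.8124)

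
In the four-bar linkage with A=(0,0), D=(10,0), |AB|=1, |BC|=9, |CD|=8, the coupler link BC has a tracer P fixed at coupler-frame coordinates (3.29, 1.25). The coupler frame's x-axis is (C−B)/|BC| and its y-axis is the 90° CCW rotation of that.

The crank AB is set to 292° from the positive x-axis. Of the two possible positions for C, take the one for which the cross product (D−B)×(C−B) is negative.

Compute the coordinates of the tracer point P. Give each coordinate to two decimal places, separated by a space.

A=(0,0), D=(10.00,0)
B = A + 1.00·(cos292°, sin292°) = (0.3746, -0.9272)
|BD| = 9.6699
circle(B,9.00) ∩ circle(D,8.00): a=5.7140, h=6.9534
  candidates: C₊=(5.3955,6.5421) cross=67.239; C₋=(6.7290,-7.3007) cross=-67.239
  mode - wants cross < 0 → take C=(6.7290,-7.3007) (cross=-67.239)
ex = (C−B)/|BC| = (0.7060,-0.7082); ey = (0.7082,0.7060)
P = B + 3.29·ex + 1.25·ey = (3.5827,-2.3745)

3.58 -2.37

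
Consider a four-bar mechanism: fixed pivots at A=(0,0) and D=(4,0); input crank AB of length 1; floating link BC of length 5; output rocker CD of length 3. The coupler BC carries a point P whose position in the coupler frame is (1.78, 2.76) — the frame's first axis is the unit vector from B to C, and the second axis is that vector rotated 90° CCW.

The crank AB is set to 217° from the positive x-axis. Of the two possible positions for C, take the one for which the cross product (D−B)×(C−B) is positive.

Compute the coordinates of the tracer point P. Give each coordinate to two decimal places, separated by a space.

A=(0,0), D=(4.00,0)
B = A + 1.00·(cos217°, sin217°) = (-0.7986, -0.6018)
|BD| = 4.8362
circle(B,5.00) ∩ circle(D,3.00): a=4.0723, h=2.9011
  candidates: C₊=(2.8810,2.7835) cross=14.030; C₋=(3.6030,-2.9736) cross=-14.030
  mode + wants cross > 0 → take C=(2.8810,2.7835) (cross=14.030)
ex = (C−B)/|BC| = (0.7359,0.6771); ey = (-0.6771,0.7359)
P = B + 1.78·ex + 2.76·ey = (-1.3574,2.6345)

-1.36 2.63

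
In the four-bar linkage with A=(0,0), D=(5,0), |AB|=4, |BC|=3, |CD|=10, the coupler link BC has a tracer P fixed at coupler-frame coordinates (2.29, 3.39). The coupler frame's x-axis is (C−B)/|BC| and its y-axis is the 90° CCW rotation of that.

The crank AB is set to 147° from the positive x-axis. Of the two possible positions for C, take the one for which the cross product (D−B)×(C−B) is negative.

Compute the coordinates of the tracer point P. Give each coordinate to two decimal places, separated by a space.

A=(0,0), D=(5.00,0)
B = A + 4.00·(cos147°, sin147°) = (-3.3547, 2.1786)
|BD| = 8.6341
circle(B,3.00) ∩ circle(D,10.00): a=-0.9528, h=2.8447
  candidates: C₊=(-3.5589,5.1716) cross=24.561; C₋=(-4.9944,-0.3337) cross=-24.561
  mode - wants cross < 0 → take C=(-4.9944,-0.3337) (cross=-24.561)
ex = (C−B)/|BC| = (-0.5466,-0.8374); ey = (0.8374,-0.5466)
P = B + 2.29·ex + 3.39·ey = (-1.7676,-1.5920)

-1.77 -1.59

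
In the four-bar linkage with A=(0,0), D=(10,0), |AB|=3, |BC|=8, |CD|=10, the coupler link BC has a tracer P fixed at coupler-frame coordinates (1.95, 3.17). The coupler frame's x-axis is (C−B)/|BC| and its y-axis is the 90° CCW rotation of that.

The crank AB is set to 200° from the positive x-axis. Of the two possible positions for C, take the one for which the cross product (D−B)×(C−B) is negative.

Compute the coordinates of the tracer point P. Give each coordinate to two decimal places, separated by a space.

A=(0,0), D=(10.00,0)
B = A + 3.00·(cos200°, sin200°) = (-2.8191, -1.0261)
|BD| = 12.8601
circle(B,8.00) ∩ circle(D,10.00): a=5.0304, h=6.2206
  candidates: C₊=(1.6989,5.5760) cross=79.997; C₋=(2.6916,-6.8254) cross=-79.997
  mode - wants cross < 0 → take C=(2.6916,-6.8254) (cross=-79.997)
ex = (C−B)/|BC| = (0.6888,-0.7249); ey = (0.7249,0.6888)
P = B + 1.95·ex + 3.17·ey = (0.8221,-0.2561)

0.82 -0.26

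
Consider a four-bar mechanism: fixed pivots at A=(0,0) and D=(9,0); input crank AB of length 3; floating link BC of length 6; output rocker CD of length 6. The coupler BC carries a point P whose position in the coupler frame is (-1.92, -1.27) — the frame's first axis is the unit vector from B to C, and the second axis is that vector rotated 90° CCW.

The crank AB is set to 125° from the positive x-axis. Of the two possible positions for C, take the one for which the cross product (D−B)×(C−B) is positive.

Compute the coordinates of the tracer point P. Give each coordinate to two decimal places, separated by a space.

-3.37 0.85

A=(0,0), D=(9.00,0)
B = A + 3.00·(cos125°, sin125°) = (-1.7207, 2.4575)
|BD| = 10.9988
circle(B,6.00) ∩ circle(D,6.00): a=5.4994, h=2.3993
  candidates: C₊=(4.1757,3.5674) cross=26.390; C₋=(3.1036,-1.1099) cross=-26.390
  mode + wants cross > 0 → take C=(4.1757,3.5674) (cross=26.390)
ex = (C−B)/|BC| = (0.9827,0.1850); ey = (-0.1850,0.9827)
P = B + -1.92·ex + -1.27·ey = (-3.3727,0.8542)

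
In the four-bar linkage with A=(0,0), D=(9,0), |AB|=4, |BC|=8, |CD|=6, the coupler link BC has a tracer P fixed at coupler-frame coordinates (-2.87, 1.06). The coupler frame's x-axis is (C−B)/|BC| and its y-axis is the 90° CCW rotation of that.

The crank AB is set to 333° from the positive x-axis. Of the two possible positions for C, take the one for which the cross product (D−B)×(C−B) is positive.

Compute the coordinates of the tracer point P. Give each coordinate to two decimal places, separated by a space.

1.46 -4.04

A=(0,0), D=(9.00,0)
B = A + 4.00·(cos333°, sin333°) = (3.5640, -1.8160)
|BD| = 5.7313
circle(B,8.00) ∩ circle(D,6.00): a=5.3084, h=5.9851
  candidates: C₊=(6.7025,5.5427) cross=34.302; C₋=(10.4953,-5.8107) cross=-34.302
  mode + wants cross > 0 → take C=(6.7025,5.5427) (cross=34.302)
ex = (C−B)/|BC| = (0.3923,0.9198); ey = (-0.9198,0.3923)
P = B + -2.87·ex + 1.06·ey = (1.4631,-4.0400)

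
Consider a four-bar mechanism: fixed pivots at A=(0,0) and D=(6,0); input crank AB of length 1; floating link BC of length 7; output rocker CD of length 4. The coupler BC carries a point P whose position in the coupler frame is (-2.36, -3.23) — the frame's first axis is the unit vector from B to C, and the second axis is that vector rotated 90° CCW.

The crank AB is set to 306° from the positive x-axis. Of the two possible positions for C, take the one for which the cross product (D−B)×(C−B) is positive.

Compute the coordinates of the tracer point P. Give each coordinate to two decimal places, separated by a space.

1.08 -4.78

A=(0,0), D=(6.00,0)
B = A + 1.00·(cos306°, sin306°) = (0.5878, -0.8090)
|BD| = 5.4723
circle(B,7.00) ∩ circle(D,4.00): a=5.7513, h=3.9903
  candidates: C₊=(5.6860,3.9877) cross=21.836; C₋=(6.8658,-3.9052) cross=-21.836
  mode + wants cross > 0 → take C=(5.6860,3.9877) (cross=21.836)
ex = (C−B)/|BC| = (0.7283,0.6852); ey = (-0.6852,0.7283)
P = B + -2.36·ex + -3.23·ey = (1.0823,-4.7786)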